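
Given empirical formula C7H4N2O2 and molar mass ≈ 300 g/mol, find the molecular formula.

C14H8N4O4

Empirical-formula mass = 148.12 g/mol
n = 300 / 148.12 = 2.03 ≈ 2
Molecular formula = (C7H4N2O2)2 = C14H8N4O4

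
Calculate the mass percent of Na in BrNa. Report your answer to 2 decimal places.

Molar mass = 1(79.90) + 1(22.99) = 102.890 g/mol
Mass of Na per mole = 1 × 22.99 = 22.990 g
% Na = 22.990 / 102.890 × 100 = 22.34%

22.34%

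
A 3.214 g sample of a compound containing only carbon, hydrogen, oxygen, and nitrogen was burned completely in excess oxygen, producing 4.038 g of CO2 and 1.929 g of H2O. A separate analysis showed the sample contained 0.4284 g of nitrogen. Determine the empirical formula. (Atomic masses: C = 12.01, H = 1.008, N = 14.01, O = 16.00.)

C3H7NO3

mol C = 4.038 / 44.01 = 0.09175; mass C = 0.09175 × 12.01 = 1.102 g
mol H = 2 × (1.929 / 18.02) = 0.2141; mass H = 0.2141 × 1.008 = 0.2158 g
mol N = 0.4284 / 14.01 = 0.03058
mass O = 3.214 − (1.746) = 1.468 g → mol O = 0.09174
Ratios (÷ 0.03058): C 3.001, H 7.002, N 1.000, O 3.000
Ratio ≈ 3:7:1:3, so the empirical formula is C3H7NO3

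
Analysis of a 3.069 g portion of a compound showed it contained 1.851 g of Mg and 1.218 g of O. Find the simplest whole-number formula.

Mg: 1.851 g ÷ 24.31 g/mol = 0.07614 mol
O: 1.218 g ÷ 16.00 g/mol = 0.07612 mol
Divide by the smallest (0.07612 mol O): Mg 1.000, O 1.000
Ratio ≈ 1:1, so the empirical formula is MgO

MgO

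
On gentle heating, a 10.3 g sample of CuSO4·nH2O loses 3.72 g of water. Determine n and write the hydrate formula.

Mass of anhydrous CuSO4 = 10.3 − 3.72 = 6.58 g
mol H2O = 3.72 / 18.02 = 0.2064
Molar mass of CuSO4 = 159.62 g/mol → mol CuSO4 = 6.58 / 159.62 = 0.04122
n = 0.2064 / 0.04122 = 5.01 ≈ 5 → CuSO4·5H2O

CuSO4·5H2O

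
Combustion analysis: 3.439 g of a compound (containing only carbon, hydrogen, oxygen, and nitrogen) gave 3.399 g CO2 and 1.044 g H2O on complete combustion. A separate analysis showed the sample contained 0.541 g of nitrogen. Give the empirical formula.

mol C = 3.399 / 44.01 = 0.07723; mass C = 0.07723 × 12.01 = 0.9276 g
mol H = 2 × (1.044 / 18.02) = 0.1159; mass H = 0.1159 × 1.008 = 0.1168 g
mol N = 0.541 / 14.01 = 0.03862
mass O = 3.439 − (1.585) = 1.854 g → mol O = 0.1159
Divide by the smallest (0.03862 mol N): C 2.000, H 3.001, N 1.000, O 3.000
→ C2H3NO3

C2H3NO3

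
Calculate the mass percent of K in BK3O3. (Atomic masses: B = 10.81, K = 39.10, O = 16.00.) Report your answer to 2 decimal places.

66.61%

Molar mass = 1(10.81) + 3(39.10) + 3(16.00) = 176.110 g/mol
Mass of K per mole = 3 × 39.10 = 117.300 g
% K = 117.300 / 176.110 × 100 = 66.61%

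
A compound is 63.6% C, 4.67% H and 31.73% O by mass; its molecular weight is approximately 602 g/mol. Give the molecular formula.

Assume 100 g: 63.6 g C, 4.67 g H, 31.73 g O.
C: 63.6 g ÷ 12.01 g/mol = 5.296 mol
H: 4.67 g ÷ 1.008 g/mol = 4.633 mol
O: 31.73 g ÷ 16.00 g/mol = 1.983 mol
Smallest is O at 1.983 mol; normalising gives C 2.670, H 2.336, O 1.000
Multiply by 3: C 8.01, H 7.01, O 3.00 → C8H7O3
Empirical-formula mass = 151.14 g/mol
n = 602 / 151.14 = 3.98 ≈ 4
Molecular formula = (C8H7O3)×4 = C32H28O12

C32H28O12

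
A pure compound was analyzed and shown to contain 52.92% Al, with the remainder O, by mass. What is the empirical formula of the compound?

Assume 100 g: 52.92 g Al, 47.08 g O.
Al: 52.92 g ÷ 26.98 g/mol = 1.961 mol
O: 47.08 g ÷ 16.00 g/mol = 2.942 mol
Divide by the smallest (1.961 mol Al): Al 1.000, O 1.500
×2: Al 2.00, O 3.00 → Al2O3

Al2O3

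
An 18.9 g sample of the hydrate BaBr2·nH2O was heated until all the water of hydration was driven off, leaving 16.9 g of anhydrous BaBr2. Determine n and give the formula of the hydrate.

BaBr2·2H2O

Mass of water lost = 18.9 − 16.9 = 2 g → 2 / 18.02 = 0.111 mol H2O
Molar mass of BaBr2 = 297.13 g/mol → mol BaBr2 = 16.9 / 297.13 = 0.05688
n = 0.111 / 0.05688 = 1.95 ≈ 2 → BaBr2·2H2O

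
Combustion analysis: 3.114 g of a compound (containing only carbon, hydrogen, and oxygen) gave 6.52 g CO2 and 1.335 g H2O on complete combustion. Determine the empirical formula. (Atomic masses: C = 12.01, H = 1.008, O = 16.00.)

mol C = 6.52 / 44.01 = 0.1481; mass C = 0.1481 × 12.01 = 1.779 g
mol H = 2 × (1.335 / 18.02) = 0.1482; mass H = 0.1482 × 1.008 = 0.1494 g
mass O = 3.114 − (1.929) = 1.185 g → mol O = 0.07409
Ratios (÷ 0.07409): C 2.000, H 2.000, O 1.000
Ratio ≈ 2:2:1, so the empirical formula is C2H2O

C2H2O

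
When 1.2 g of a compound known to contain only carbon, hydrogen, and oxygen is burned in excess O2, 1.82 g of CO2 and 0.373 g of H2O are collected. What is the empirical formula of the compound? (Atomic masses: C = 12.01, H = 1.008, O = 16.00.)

CHO

mol C = 1.82 / 44.01 = 0.04135; mass C = 0.04135 × 12.01 = 0.4967 g
mol H = 2 × (0.373 / 18.02) = 0.04140; mass H = 0.04140 × 1.008 = 0.04173 g
mass O = 1.2 − (0.5384) = 0.6616 g → mol O = 0.04135
Divide by the smallest (0.04135 mol O): C 1.000, H 1.001, O 1.000
Ratio ≈ 1:1:1, so the empirical formula is CHO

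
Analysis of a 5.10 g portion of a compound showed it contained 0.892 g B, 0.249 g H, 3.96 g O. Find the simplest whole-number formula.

BH3O3

B: 0.892 g ÷ 10.81 g/mol = 0.08252 mol
H: 0.249 g ÷ 1.008 g/mol = 0.247 mol
O: 3.96 g ÷ 16.00 g/mol = 0.2475 mol
Smallest is B at 0.08252 mol; normalising gives B 1.000, H 2.994, O 2.999
Ratio ≈ 1:3:3, so the empirical formula is BH3O3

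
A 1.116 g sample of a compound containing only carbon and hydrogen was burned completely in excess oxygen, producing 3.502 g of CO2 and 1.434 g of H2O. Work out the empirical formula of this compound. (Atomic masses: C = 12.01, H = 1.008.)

CH2

mol C = 3.502 / 44.01 = 0.07957; mass C = 0.07957 × 12.01 = 0.9557 g
mol H = 2 × (1.434 / 18.02) = 0.1592; mass H = 0.1592 × 1.008 = 0.1604 g
Divide by the smallest (0.07957 mol C): C 1.000, H 2.000
→ CH2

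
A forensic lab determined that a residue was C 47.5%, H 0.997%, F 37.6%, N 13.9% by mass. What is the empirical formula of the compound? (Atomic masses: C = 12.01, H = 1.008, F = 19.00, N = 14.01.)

Assume 100 g: 47.5 g C, 0.997 g H, 37.6 g F, 13.9 g N.
n(C) = 47.5/12.01 = 3.955, n(H) = 0.997/1.008 = 0.9891, n(F) = 37.6/19.00 = 1.979, n(N) = 13.9/14.01 = 0.9921
Smallest is H at 0.9891 mol; normalising gives C 3.999, H 1.000, F 2.001, N 1.003
≈ 4:1:2:1 → C4HF2N

C4HF2N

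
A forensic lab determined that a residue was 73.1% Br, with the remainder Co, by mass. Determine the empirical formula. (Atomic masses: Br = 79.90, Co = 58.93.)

Assume 100 g: 73.1 g Br, 26.9 g Co.
Moles — Br: 73.1 / 79.90 = 0.9149 mol; Co: 26.9 / 58.93 = 0.4565 mol
Divide by the smallest (0.4565 mol Co): Br 2.004, Co 1.000
Ratio ≈ 2:1, so the empirical formula is Br2Co

Br2Co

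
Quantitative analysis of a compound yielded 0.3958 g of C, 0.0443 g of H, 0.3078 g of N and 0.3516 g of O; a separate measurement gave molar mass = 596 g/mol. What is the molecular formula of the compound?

C18H24N12O12

C: 0.3958 g ÷ 12.01 g/mol = 0.03296 mol
H: 0.0443 g ÷ 1.008 g/mol = 0.04395 mol
N: 0.3078 g ÷ 14.01 g/mol = 0.02197 mol
O: 0.3516 g ÷ 16.00 g/mol = 0.02198 mol
Divide by the smallest (0.02197 mol N): C 1.500, H 2.000, N 1.000, O 1.000
Multiply by 2: C 3.00, H 4.00, N 2.00, O 2.00 → C3H4N2O2
Empirical-formula mass = 100.08 g/mol
n = 596 / 100.08 = 5.96 ≈ 6
Molecular formula = (C3H4N2O2)×6 = C18H24N12O12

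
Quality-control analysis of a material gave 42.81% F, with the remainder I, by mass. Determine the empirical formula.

F5I

Assume 100 g: 42.81 g F, 57.19 g I.
F: 42.81 g ÷ 19.00 g/mol = 2.253 mol
I: 57.19 g ÷ 126.90 g/mol = 0.4507 mol
Ratios (÷ 0.4507): F 5.000, I 1.000
→ F5I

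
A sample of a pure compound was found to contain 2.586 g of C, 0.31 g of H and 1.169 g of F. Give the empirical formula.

Moles — C: 2.586 / 12.01 = 0.2153 mol; H: 0.31 / 1.008 = 0.3075 mol; F: 1.169 / 19.00 = 0.06153 mol
Ratios (÷ 0.06153): C 3.500, H 4.999, F 1.000
×2: C 7.00, H 10.00, F 2.00 → C7H10F2

C7H10F2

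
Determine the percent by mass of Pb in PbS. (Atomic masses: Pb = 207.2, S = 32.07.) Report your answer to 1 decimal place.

Molar mass = 1(207.2) + 1(32.07) = 239.270 g/mol
Mass of Pb per mole = 1 × 207.2 = 207.200 g
% Pb = 207.200 / 239.270 × 100 = 86.6%

86.6%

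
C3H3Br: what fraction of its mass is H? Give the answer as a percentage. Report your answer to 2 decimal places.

2.54%

Molar mass = 3(12.01) + 3(1.008) + 1(79.90) = 118.954 g/mol
Mass of H per mole = 3 × 1.008 = 3.024 g
% H = 3.024 / 118.954 × 100 = 2.54%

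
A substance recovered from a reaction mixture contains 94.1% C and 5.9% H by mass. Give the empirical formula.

Assume 100 g: 94.1 g C, 5.9 g H.
n(C) = 94.1/12.01 = 7.835, n(H) = 5.9/1.008 = 5.853
Divide by the smallest (5.853 mol H): C 1.339, H 1.000
Multiply by 3: C 4.02, H 3.00 → C4H3

C4H3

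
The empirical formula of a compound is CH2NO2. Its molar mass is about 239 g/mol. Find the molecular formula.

Empirical-formula mass = 60.04 g/mol
n = 239 / 60.04 = 3.98 ≈ 4
Molecular formula = (CH2NO2)4 = C4H8N4O8

C4H8N4O8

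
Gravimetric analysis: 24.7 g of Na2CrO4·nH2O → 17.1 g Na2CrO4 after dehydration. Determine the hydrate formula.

Mass of water lost = 24.7 − 17.1 = 7.6 g → 7.6 / 18.02 = 0.4218 mol H2O
Molar mass of Na2CrO4 = 161.98 g/mol → mol Na2CrO4 = 17.1 / 161.98 = 0.1056
n = 0.4218 / 0.1056 = 4.00 ≈ 4 → Na2CrO4·4H2O

Na2CrO4·4H2O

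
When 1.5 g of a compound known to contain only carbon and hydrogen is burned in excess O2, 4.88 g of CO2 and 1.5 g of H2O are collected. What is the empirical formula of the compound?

mol C = 4.88 / 44.01 = 0.1109; mass C = 0.1109 × 12.01 = 1.332 g
mol H = 2 × (1.5 / 18.02) = 0.1665; mass H = 0.1665 × 1.008 = 0.1678 g
Smallest is C at 0.1109 mol; normalising gives C 1.000, H 1.501
×2: C 2.00, H 3.00 → C2H3

C2H3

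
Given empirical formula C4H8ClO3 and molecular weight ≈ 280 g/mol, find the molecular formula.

C8H16Cl2O6

Empirical-formula mass = 139.55 g/mol
n = 280 / 139.55 = 2.01 ≈ 2
Molecular formula = (C4H8ClO3)2 = C8H16Cl2O6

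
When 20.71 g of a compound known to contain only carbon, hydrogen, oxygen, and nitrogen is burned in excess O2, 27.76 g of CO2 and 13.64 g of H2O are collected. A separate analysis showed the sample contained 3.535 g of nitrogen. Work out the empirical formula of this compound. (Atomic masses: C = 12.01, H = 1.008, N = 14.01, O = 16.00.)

mol C = 27.76 / 44.01 = 0.6308; mass C = 0.6308 × 12.01 = 7.575 g
mol H = 2 × (13.64 / 18.02) = 1.514; mass H = 1.514 × 1.008 = 1.526 g
mol N = 3.535 / 14.01 = 0.2523
mass O = 20.71 − (12.64) = 8.074 g → mol O = 0.5046
Divide by the smallest (0.2523 mol N): C 2.500, H 6.000, N 1.000, O 2.000
Scaling by 2: C 5.00, H 12.00, N 2.00, O 4.00 → C5H12N2O4

C5H12N2O4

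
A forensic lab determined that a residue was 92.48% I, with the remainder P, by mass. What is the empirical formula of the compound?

I3P

Assume 100 g: 92.48 g I, 7.52 g P.
n(I) = 92.48/126.90 = 0.7288, n(P) = 7.52/30.97 = 0.2428
Divide by the smallest (0.2428 mol P): I 3.001, P 1.000
≈ 3:1 → I3P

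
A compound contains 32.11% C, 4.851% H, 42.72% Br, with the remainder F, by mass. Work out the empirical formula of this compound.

Assume 100 g: 32.11 g C, 4.851 g H, 42.72 g Br, 20.319 g F.
C: 32.11 g ÷ 12.01 g/mol = 2.674 mol
H: 4.851 g ÷ 1.008 g/mol = 4.812 mol
Br: 42.72 g ÷ 79.90 g/mol = 0.5347 mol
F: 20.319 g ÷ 19.00 g/mol = 1.069 mol
Divide by the smallest (0.5347 mol Br): C 5.000, H 9.001, Br 1.000, F 2.000
≈ 5:9:1:2 → C5H9BrF2

C5H9BrF2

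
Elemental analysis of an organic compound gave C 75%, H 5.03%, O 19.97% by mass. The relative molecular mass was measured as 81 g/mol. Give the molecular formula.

Assume 100 g: 75 g C, 5.03 g H, 19.97 g O.
C: 75 g ÷ 12.01 g/mol = 6.245 mol
H: 5.03 g ÷ 1.008 g/mol = 4.99 mol
O: 19.97 g ÷ 16.00 g/mol = 1.248 mol
Smallest is O at 1.248 mol; normalising gives C 5.003, H 3.998, O 1.000
→ C5H4O
Empirical-formula mass = 80.08 g/mol
n = 81 / 80.08 = 1.01 ≈ 1
Molecular formula = empirical formula = C5H4O

C5H4O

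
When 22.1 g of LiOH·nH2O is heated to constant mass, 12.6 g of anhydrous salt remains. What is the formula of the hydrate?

Mass of water lost = 22.1 − 12.6 = 9.5 g → 9.5 / 18.02 = 0.5272 mol H2O
Molar mass of LiOH = 23.95 g/mol → mol LiOH = 12.6 / 23.95 = 0.5261
n = 0.5272 / 0.5261 = 1.00 ≈ 1 → LiOH·H2O

LiOH·H2O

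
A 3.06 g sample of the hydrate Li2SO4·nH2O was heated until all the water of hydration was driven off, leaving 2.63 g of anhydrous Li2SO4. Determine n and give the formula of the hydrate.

Mass of water lost = 3.06 − 2.63 = 0.43 g → 0.43 / 18.02 = 0.02386 mol H2O
Molar mass of Li2SO4 = 109.95 g/mol → mol Li2SO4 = 2.63 / 109.95 = 0.02392
n = 0.02386 / 0.02392 = 1.00 ≈ 1 → Li2SO4·H2O

Li2SO4·H2O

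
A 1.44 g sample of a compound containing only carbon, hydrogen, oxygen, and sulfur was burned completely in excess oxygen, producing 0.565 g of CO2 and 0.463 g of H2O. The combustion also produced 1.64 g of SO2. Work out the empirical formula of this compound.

CH4O2S2

mol C = 0.565 / 44.01 = 0.01284; mass C = 0.01284 × 12.01 = 0.1542 g
mol H = 2 × (0.463 / 18.02) = 0.05139; mass H = 0.05139 × 1.008 = 0.05180 g
mol S = 1.64 / 64.07 = 0.02560; mass S = 0.8209 g
mass O = 1.44 − (1.027) = 0.4131 g → mol O = 0.02582
Divide by the smallest (0.01284 mol C): C 1.000, H 4.003, O 2.011, S 1.994
→ CH4O2S2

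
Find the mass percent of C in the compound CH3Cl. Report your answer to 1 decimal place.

23.8%

Molar mass = 1(12.01) + 3(1.008) + 1(35.45) = 50.484 g/mol
Mass of C per mole = 1 × 12.01 = 12.010 g
% C = 12.010 / 50.484 × 100 = 23.8%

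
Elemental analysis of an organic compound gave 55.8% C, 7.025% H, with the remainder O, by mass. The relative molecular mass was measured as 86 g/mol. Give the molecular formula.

Assume 100 g: 55.8 g C, 7.025 g H, 37.175 g O.
Moles — C: 55.8 / 12.01 = 4.646 mol; H: 7.025 / 1.008 = 6.969 mol; O: 37.175 / 16.00 = 2.323 mol
Ratios (÷ 2.323): C 2.000, H 3.000, O 1.000
→ C2H3O
Empirical-formula mass = 43.04 g/mol
n = 86 / 43.04 = 2.00 ≈ 2
Molecular formula = (C2H3O)×2 = C4H6O2

C4H6O2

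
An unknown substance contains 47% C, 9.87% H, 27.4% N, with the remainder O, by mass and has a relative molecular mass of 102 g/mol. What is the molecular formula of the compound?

Assume 100 g: 47 g C, 9.87 g H, 27.4 g N, 15.73 g O.
n(C) = 47/12.01 = 3.913, n(H) = 9.87/1.008 = 9.792, n(N) = 27.4/14.01 = 1.956, n(O) = 15.73/16.00 = 0.9831
Divide by the smallest (0.9831 mol O): C 3.981, H 9.960, N 1.989, O 1.000
→ C4H10N2O
Empirical-formula mass = 102.14 g/mol
n = 102 / 102.14 = 1.00 ≈ 1
Molecular formula = empirical formula = C4H10N2O

C4H10N2O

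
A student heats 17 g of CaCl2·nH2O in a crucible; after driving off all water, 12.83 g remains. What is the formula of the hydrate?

Mass of water lost = 17 − 12.83 = 4.17 g → 4.17 / 18.02 = 0.2314 mol H2O
Molar mass of CaCl2 = 110.98 g/mol → mol CaCl2 = 12.83 / 110.98 = 0.1156
n = 0.2314 / 0.1156 = 2.00 ≈ 2 → CaCl2·2H2O

CaCl2·2H2O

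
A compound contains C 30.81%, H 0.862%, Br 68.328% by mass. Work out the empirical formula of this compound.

C3HBr

Assume 100 g: 30.81 g C, 0.862 g H, 68.328 g Br.
Moles — C: 30.81 / 12.01 = 2.565 mol; H: 0.862 / 1.008 = 0.8552 mol; Br: 68.328 / 79.90 = 0.8552 mol
Smallest is H at 0.8552 mol; normalising gives C 3.000, H 1.000, Br 1.000
→ C3HBr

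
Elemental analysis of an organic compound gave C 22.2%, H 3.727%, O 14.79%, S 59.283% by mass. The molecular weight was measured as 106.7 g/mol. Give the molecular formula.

Assume 100 g: 22.2 g C, 3.727 g H, 14.79 g O, 59.283 g S.
C: 22.2 g ÷ 12.01 g/mol = 1.848 mol
H: 3.727 g ÷ 1.008 g/mol = 3.697 mol
O: 14.79 g ÷ 16.00 g/mol = 0.9244 mol
S: 59.283 g ÷ 32.07 g/mol = 1.849 mol
Ratios (÷ 0.9244): C 2.000, H 4.000, O 1.000, S 2.000
→ C2H4OS2
Empirical-formula mass = 108.19 g/mol
n = 106.7 / 108.19 = 0.99 ≈ 1
Molecular formula = empirical formula = C2H4OS2

C2H4OS2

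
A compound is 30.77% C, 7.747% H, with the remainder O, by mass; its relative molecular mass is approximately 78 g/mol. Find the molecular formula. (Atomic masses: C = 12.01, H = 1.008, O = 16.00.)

C2H6O3

Assume 100 g: 30.77 g C, 7.747 g H, 61.483 g O.
Moles — C: 30.77 / 12.01 = 2.562 mol; H: 7.747 / 1.008 = 7.686 mol; O: 61.483 / 16.00 = 3.843 mol
Ratios (÷ 2.562): C 1.000, H 3.000, O 1.500
Multiply by 2: C 2.00, H 6.00, O 3.00 → C2H6O3
Empirical-formula mass = 78.07 g/mol
n = 78 / 78.07 = 1.00 ≈ 1
Molecular formula = empirical formula = C2H6O3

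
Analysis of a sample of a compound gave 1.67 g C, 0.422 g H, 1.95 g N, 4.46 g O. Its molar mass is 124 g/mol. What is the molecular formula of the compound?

C2H6N2O4

n(C) = 1.67/12.01 = 0.1391, n(H) = 0.422/1.008 = 0.4187, n(N) = 1.95/14.01 = 0.1392, n(O) = 4.46/16.00 = 0.2787
Divide by the smallest (0.1391 mol C): C 1.000, H 3.011, N 1.001, O 2.005
≈ 1:3:1:2 → CH3NO2
Empirical-formula mass = 61.04 g/mol
n = 124 / 61.04 = 2.03 ≈ 2
Molecular formula = (CH3NO2)×2 = C2H6N2O4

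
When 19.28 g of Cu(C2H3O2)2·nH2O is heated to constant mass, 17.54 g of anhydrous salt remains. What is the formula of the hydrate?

Cu(C2H3O2)2·H2O

Mass of water lost = 19.28 − 17.54 = 1.74 g → 1.74 / 18.02 = 0.09656 mol H2O
Molar mass of Cu(C2H3O2)2 = 181.64 g/mol → mol Cu(C2H3O2)2 = 17.54 / 181.64 = 0.09657
n = 0.09656 / 0.09657 = 1.00 ≈ 1 → Cu(C2H3O2)2·H2O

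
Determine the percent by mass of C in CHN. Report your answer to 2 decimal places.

44.44%

Molar mass = 1(12.01) + 1(1.008) + 1(14.01) = 27.028 g/mol
Mass of C per mole = 1 × 12.01 = 12.010 g
% C = 12.010 / 27.028 × 100 = 44.44%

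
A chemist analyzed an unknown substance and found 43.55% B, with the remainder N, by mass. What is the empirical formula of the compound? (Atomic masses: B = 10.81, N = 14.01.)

BN

Assume 100 g: 43.55 g B, 56.45 g N.
Moles — B: 43.55 / 10.81 = 4.029 mol; N: 56.45 / 14.01 = 4.029 mol
Smallest is B at 4.029 mol; normalising gives B 1.000, N 1.000
→ BN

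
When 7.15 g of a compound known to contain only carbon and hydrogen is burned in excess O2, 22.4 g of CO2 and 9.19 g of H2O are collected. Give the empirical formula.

mol C = 22.4 / 44.01 = 0.5090; mass C = 0.5090 × 12.01 = 6.113 g
mol H = 2 × (9.19 / 18.02) = 1.020; mass H = 1.020 × 1.008 = 1.028 g
Ratios (÷ 0.509): C 1.000, H 2.004
Ratio ≈ 1:2, so the empirical formula is CH2

CH2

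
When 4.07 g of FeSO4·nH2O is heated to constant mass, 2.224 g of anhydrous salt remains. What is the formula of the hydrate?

Mass of water lost = 4.07 − 2.224 = 1.846 g → 1.846 / 18.02 = 0.1024 mol H2O
Molar mass of FeSO4 = 151.92 g/mol → mol FeSO4 = 2.224 / 151.92 = 0.01464
n = 0.1024 / 0.01464 = 7.00 ≈ 7 → FeSO4·7H2O

FeSO4·7H2O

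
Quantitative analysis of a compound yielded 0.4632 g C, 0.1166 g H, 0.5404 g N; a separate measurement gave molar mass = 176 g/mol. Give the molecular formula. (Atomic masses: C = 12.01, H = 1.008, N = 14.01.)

C6H18N6

n(C) = 0.4632/12.01 = 0.03857, n(H) = 0.1166/1.008 = 0.1157, n(N) = 0.5404/14.01 = 0.03857
Ratios (÷ 0.03857): C 1.000, H 2.999, N 1.000
≈ 1:3:1 → CH3N
Empirical-formula mass = 29.04 g/mol
n = 176 / 29.04 = 6.06 ≈ 6
Molecular formula = (CH3N)×6 = C6H18N6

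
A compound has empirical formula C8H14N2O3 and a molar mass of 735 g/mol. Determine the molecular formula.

Empirical-formula mass = 186.21 g/mol
n = 735 / 186.21 = 3.95 ≈ 4
Molecular formula = (C8H14N2O3)4 = C32H56N8O12

C32H56N8O12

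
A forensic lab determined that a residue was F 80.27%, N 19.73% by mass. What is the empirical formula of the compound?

Assume 100 g: 80.27 g F, 19.73 g N.
n(F) = 80.27/19.00 = 4.225, n(N) = 19.73/14.01 = 1.408
Smallest is N at 1.408 mol; normalising gives F 3.000, N 1.000
Ratio ≈ 3:1, so the empirical formula is F3N

F3N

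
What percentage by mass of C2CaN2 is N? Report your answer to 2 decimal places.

30.42%

Molar mass = 2(12.01) + 1(40.08) + 2(14.01) = 92.120 g/mol
Mass of N per mole = 2 × 14.01 = 28.020 g
% N = 28.020 / 92.120 × 100 = 30.42%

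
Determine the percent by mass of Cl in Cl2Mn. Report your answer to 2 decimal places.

Molar mass = 2(35.45) + 1(54.94) = 125.840 g/mol
Mass of Cl per mole = 2 × 35.45 = 70.900 g
% Cl = 70.900 / 125.840 × 100 = 56.34%

56.34%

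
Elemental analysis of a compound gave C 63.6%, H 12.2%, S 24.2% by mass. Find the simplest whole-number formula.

C7H16S

Assume 100 g: 63.6 g C, 12.2 g H, 24.2 g S.
Moles — C: 63.6 / 12.01 = 5.296 mol; H: 12.2 / 1.008 = 12.1 mol; S: 24.2 / 32.07 = 0.7546 mol
Divide by the smallest (0.7546 mol S): C 7.018, H 16.039, S 1.000
≈ 7:16:1 → C7H16S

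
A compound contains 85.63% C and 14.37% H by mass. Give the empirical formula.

Assume 100 g: 85.63 g C, 14.37 g H.
n(C) = 85.63/12.01 = 7.13, n(H) = 14.37/1.008 = 14.26
Divide by the smallest (7.13 mol C): C 1.000, H 1.999
Ratio ≈ 1:2, so the empirical formula is CH2

CH2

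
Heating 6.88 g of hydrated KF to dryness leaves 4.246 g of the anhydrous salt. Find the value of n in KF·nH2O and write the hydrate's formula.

Mass of water lost = 6.88 − 4.246 = 2.634 g → 2.634 / 18.02 = 0.1462 mol H2O
Molar mass of KF = 58.10 g/mol → mol KF = 4.246 / 58.10 = 0.07308
n = 0.1462 / 0.07308 = 2.00 ≈ 2 → KF·2H2O

KF·2H2O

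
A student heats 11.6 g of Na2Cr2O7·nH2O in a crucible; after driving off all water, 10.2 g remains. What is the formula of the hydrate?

Na2Cr2O7·2H2O

Mass of water lost = 11.6 − 10.2 = 1.4 g → 1.4 / 18.02 = 0.07769 mol H2O
Molar mass of Na2Cr2O7 = 261.98 g/mol → mol Na2Cr2O7 = 10.2 / 261.98 = 0.03893
n = 0.07769 / 0.03893 = 2.00 ≈ 2 → Na2Cr2O7·2H2O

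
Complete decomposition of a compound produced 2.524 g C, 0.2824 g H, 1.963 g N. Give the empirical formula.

Moles — C: 2.524 / 12.01 = 0.2102 mol; H: 0.2824 / 1.008 = 0.2802 mol; N: 1.963 / 14.01 = 0.1401 mol
Ratios (÷ 0.1401): C 1.500, H 2.000, N 1.000
Scaling by 2: C 3.00, H 4.00, N 2.00 → C3H4N2

C3H4N2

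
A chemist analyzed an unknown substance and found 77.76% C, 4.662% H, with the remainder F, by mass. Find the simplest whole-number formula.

C7H5F

Assume 100 g: 77.76 g C, 4.662 g H, 17.578 g F.
C: 77.76 g ÷ 12.01 g/mol = 6.475 mol
H: 4.662 g ÷ 1.008 g/mol = 4.625 mol
F: 17.578 g ÷ 19.00 g/mol = 0.9252 mol
Divide by the smallest (0.9252 mol F): C 6.998, H 4.999, F 1.000
Ratio ≈ 7:5:1, so the empirical formula is C7H5F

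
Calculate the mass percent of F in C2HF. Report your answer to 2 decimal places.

43.15%

Molar mass = 2(12.01) + 1(1.008) + 1(19.00) = 44.028 g/mol
Mass of F per mole = 1 × 19.00 = 19.000 g
% F = 19.000 / 44.028 × 100 = 43.15%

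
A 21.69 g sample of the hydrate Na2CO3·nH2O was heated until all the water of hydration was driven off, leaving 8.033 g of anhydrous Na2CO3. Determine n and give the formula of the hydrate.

Mass of water lost = 21.69 − 8.033 = 13.66 g → 13.66 / 18.02 = 0.7579 mol H2O
Molar mass of Na2CO3 = 105.99 g/mol → mol Na2CO3 = 8.033 / 105.99 = 0.07579
n = 0.7579 / 0.07579 = 10.00 ≈ 10 → Na2CO3·10H2O

Na2CO3·10H2O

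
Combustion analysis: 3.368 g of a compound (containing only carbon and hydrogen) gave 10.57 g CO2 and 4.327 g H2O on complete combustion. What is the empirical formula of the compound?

CH2

mol C = 10.57 / 44.01 = 0.2402; mass C = 0.2402 × 12.01 = 2.884 g
mol H = 2 × (4.327 / 18.02) = 0.4802; mass H = 0.4802 × 1.008 = 0.4841 g
Divide by the smallest (0.2402 mol C): C 1.000, H 2.000
Ratio ≈ 1:2, so the empirical formula is CH2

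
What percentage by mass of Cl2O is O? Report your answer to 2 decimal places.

18.41%

Molar mass = 2(35.45) + 1(16.00) = 86.900 g/mol
Mass of O per mole = 1 × 16.00 = 16.000 g
% O = 16.000 / 86.900 × 100 = 18.41%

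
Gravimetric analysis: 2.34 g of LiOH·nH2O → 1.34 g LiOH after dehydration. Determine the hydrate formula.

Mass of water lost = 2.34 − 1.34 = 1 g → 1 / 18.02 = 0.05549 mol H2O
Molar mass of LiOH = 23.95 g/mol → mol LiOH = 1.34 / 23.95 = 0.05595
n = 0.05549 / 0.05595 = 0.99 ≈ 1 → LiOH·H2O

LiOH·H2O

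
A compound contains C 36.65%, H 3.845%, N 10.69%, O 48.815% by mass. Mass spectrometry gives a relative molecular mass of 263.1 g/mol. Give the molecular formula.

C8H10N2O8

Assume 100 g: 36.65 g C, 3.845 g H, 10.69 g N, 48.815 g O.
Moles — C: 36.65 / 12.01 = 3.052 mol; H: 3.845 / 1.008 = 3.814 mol; N: 10.69 / 14.01 = 0.763 mol; O: 48.815 / 16.00 = 3.051 mol
Divide by the smallest (0.763 mol N): C 3.999, H 4.999, N 1.000, O 3.998
≈ 4:5:1:4 → C4H5NO4
Empirical-formula mass = 131.09 g/mol
n = 263.1 / 131.09 = 2.01 ≈ 2
Molecular formula = (C4H5NO4)×2 = C8H10N2O8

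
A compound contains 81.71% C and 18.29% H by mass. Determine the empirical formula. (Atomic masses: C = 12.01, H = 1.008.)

Assume 100 g: 81.71 g C, 18.29 g H.
n(C) = 81.71/12.01 = 6.803, n(H) = 18.29/1.008 = 18.14
Divide by the smallest (6.803 mol C): C 1.000, H 2.667
Scaling by 3: C 3.00, H 8.00 → C3H8

C3H8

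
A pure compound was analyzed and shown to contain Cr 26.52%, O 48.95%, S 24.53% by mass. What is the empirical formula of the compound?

Cr2O12S3

Assume 100 g: 26.52 g Cr, 48.95 g O, 24.53 g S.
Cr: 26.52 g ÷ 52.00 g/mol = 0.51 mol
O: 48.95 g ÷ 16.00 g/mol = 3.059 mol
S: 24.53 g ÷ 32.07 g/mol = 0.7649 mol
Divide by the smallest (0.51 mol Cr): Cr 1.000, O 5.999, S 1.500
Multiply by 2: Cr 2.00, O 12.00, S 3.00 → Cr2O12S3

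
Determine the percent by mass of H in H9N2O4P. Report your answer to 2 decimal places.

Molar mass = 9(1.008) + 2(14.01) + 4(16.00) + 1(30.97) = 132.062 g/mol
Mass of H per mole = 9 × 1.008 = 9.072 g
% H = 9.072 / 132.062 × 100 = 6.87%

6.87%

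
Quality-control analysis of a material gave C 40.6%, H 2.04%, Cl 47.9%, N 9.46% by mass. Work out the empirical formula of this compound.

C5H3Cl2N

Assume 100 g: 40.6 g C, 2.04 g H, 47.9 g Cl, 9.46 g N.
C: 40.6 g ÷ 12.01 g/mol = 3.381 mol
H: 2.04 g ÷ 1.008 g/mol = 2.024 mol
Cl: 47.9 g ÷ 35.45 g/mol = 1.351 mol
N: 9.46 g ÷ 14.01 g/mol = 0.6752 mol
Ratios (÷ 0.6752): C 5.006, H 2.997, Cl 2.001, N 1.000
≈ 5:3:2:1 → C5H3Cl2N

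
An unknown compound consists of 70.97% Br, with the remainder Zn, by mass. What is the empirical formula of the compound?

Br2Zn

Assume 100 g: 70.97 g Br, 29.03 g Zn.
Br: 70.97 g ÷ 79.90 g/mol = 0.8882 mol
Zn: 29.03 g ÷ 65.38 g/mol = 0.444 mol
Smallest is Zn at 0.444 mol; normalising gives Br 2.000, Zn 1.000
Ratio ≈ 2:1, so the empirical formula is Br2Zn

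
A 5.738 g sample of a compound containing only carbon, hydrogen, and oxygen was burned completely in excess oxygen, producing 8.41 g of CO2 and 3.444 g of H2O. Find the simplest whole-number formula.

mol C = 8.41 / 44.01 = 0.1911; mass C = 0.1911 × 12.01 = 2.295 g
mol H = 2 × (3.444 / 18.02) = 0.3822; mass H = 0.3822 × 1.008 = 0.3853 g
mass O = 5.738 − (2.680) = 3.058 g → mol O = 0.1911
Divide by the smallest (0.1911 mol C): C 1.000, H 2.000, O 1.000
→ CH2O

CH2O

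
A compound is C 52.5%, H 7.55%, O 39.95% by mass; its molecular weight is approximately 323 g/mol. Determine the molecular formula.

C14H24O8

Assume 100 g: 52.5 g C, 7.55 g H, 39.95 g O.
Moles — C: 52.5 / 12.01 = 4.371 mol; H: 7.55 / 1.008 = 7.49 mol; O: 39.95 / 16.00 = 2.497 mol
Divide by the smallest (2.497 mol O): C 1.751, H 3.000, O 1.000
Scaling by 4: C 7.00, H 12.00, O 4.00 → C7H12O4
Empirical-formula mass = 160.17 g/mol
n = 323 / 160.17 = 2.02 ≈ 2
Molecular formula = (C7H12O4)×2 = C14H24O8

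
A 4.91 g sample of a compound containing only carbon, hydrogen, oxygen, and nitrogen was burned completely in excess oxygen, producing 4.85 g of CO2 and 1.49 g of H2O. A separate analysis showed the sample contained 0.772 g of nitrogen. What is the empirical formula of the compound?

C2H3NO3

mol C = 4.85 / 44.01 = 0.1102; mass C = 0.1102 × 12.01 = 1.324 g
mol H = 2 × (1.49 / 18.02) = 0.1654; mass H = 0.1654 × 1.008 = 0.1667 g
mol N = 0.772 / 14.01 = 0.05510
mass O = 4.91 − (2.262) = 2.648 g → mol O = 0.1655
Divide by the smallest (0.0551 mol N): C 2.000, H 3.001, N 1.000, O 3.003
→ C2H3NO3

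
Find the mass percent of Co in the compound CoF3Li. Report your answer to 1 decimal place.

Molar mass = 1(58.93) + 3(19.00) + 1(6.94) = 122.870 g/mol
Mass of Co per mole = 1 × 58.93 = 58.930 g
% Co = 58.930 / 122.870 × 100 = 48.0%

48.0%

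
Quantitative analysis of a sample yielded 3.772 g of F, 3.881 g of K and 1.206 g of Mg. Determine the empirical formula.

F4K2Mg

F: 3.772 g ÷ 19.00 g/mol = 0.1985 mol
K: 3.881 g ÷ 39.10 g/mol = 0.09926 mol
Mg: 1.206 g ÷ 24.31 g/mol = 0.04961 mol
Smallest is Mg at 0.04961 mol; normalising gives F 4.002, K 2.001, Mg 1.000
→ F4K2Mg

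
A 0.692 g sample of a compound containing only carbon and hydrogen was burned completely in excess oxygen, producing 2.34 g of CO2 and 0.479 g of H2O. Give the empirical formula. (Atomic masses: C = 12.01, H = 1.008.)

mol C = 2.34 / 44.01 = 0.05317; mass C = 0.05317 × 12.01 = 0.6386 g
mol H = 2 × (0.479 / 18.02) = 0.05316; mass H = 0.05316 × 1.008 = 0.05359 g
Divide by the smallest (0.05316 mol H): C 1.000, H 1.000
→ CH

CH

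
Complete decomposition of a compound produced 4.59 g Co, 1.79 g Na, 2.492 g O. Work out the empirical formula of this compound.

CoNaO2

Moles — Co: 4.59 / 58.93 = 0.07789 mol; Na: 1.79 / 22.99 = 0.07786 mol; O: 2.492 / 16.00 = 0.1557 mol
Divide by the smallest (0.07786 mol Na): Co 1.000, Na 1.000, O 2.000
≈ 1:1:2 → CoNaO2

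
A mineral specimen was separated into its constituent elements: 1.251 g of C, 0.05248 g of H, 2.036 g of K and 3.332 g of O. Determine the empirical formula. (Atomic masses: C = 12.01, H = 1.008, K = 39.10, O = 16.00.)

Moles — C: 1.251 / 12.01 = 0.1042 mol; H: 0.05248 / 1.008 = 0.05206 mol; K: 2.036 / 39.10 = 0.05207 mol; O: 3.332 / 16.00 = 0.2082 mol
Smallest is H at 0.05206 mol; normalising gives C 2.001, H 1.000, K 1.000, O 4.000
Ratio ≈ 2:1:1:4, so the empirical formula is C2HKO4

C2HKO4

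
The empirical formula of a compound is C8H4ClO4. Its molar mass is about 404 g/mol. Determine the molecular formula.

C16H8Cl2O8

Empirical-formula mass = 199.56 g/mol
n = 404 / 199.56 = 2.02 ≈ 2
Molecular formula = (C8H4ClO4)2 = C16H8Cl2O8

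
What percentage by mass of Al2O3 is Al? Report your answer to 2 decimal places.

52.92%

Molar mass = 2(26.98) + 3(16.00) = 101.960 g/mol
Mass of Al per mole = 2 × 26.98 = 53.960 g
% Al = 53.960 / 101.960 × 100 = 52.92%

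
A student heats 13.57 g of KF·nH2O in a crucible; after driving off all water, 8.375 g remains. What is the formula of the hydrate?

Mass of water lost = 13.57 − 8.375 = 5.195 g → 5.195 / 18.02 = 0.2883 mol H2O
Molar mass of KF = 58.10 g/mol → mol KF = 8.375 / 58.10 = 0.1441
n = 0.2883 / 0.1441 = 2.00 ≈ 2 → KF·2H2O

KF·2H2O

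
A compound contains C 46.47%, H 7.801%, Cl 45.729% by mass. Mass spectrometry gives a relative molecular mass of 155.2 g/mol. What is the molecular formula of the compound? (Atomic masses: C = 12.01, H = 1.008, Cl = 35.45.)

Assume 100 g: 46.47 g C, 7.801 g H, 45.729 g Cl.
n(C) = 46.47/12.01 = 3.869, n(H) = 7.801/1.008 = 7.739, n(Cl) = 45.729/35.45 = 1.29
Ratios (÷ 1.29): C 3.000, H 5.999, Cl 1.000
Ratio ≈ 3:6:1, so the empirical formula is C3H6Cl
Empirical-formula mass = 77.53 g/mol
n = 155.2 / 77.53 = 2.00 ≈ 2
Molecular formula = (C3H6Cl)×2 = C6H12Cl2

C6H12Cl2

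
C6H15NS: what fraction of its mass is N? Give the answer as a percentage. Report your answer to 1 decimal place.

Molar mass = 6(12.01) + 15(1.008) + 1(14.01) + 1(32.07) = 133.260 g/mol
Mass of N per mole = 1 × 14.01 = 14.010 g
% N = 14.010 / 133.260 × 100 = 10.5%

10.5%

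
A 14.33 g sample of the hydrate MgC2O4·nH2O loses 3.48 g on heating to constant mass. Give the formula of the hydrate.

MgC2O4·2H2O

Mass of anhydrous MgC2O4 = 14.33 − 3.48 = 10.85 g
mol H2O = 3.48 / 18.02 = 0.1931
Molar mass of MgC2O4 = 112.33 g/mol → mol MgC2O4 = 10.85 / 112.33 = 0.09659
n = 0.1931 / 0.09659 = 2.00 ≈ 2 → MgC2O4·2H2O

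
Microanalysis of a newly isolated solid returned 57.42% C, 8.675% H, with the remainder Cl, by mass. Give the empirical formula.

Assume 100 g: 57.42 g C, 8.675 g H, 33.905 g Cl.
C: 57.42 g ÷ 12.01 g/mol = 4.781 mol
H: 8.675 g ÷ 1.008 g/mol = 8.606 mol
Cl: 33.905 g ÷ 35.45 g/mol = 0.9564 mol
Smallest is Cl at 0.9564 mol; normalising gives C 4.999, H 8.998, Cl 1.000
≈ 5:9:1 → C5H9Cl

C5H9Cl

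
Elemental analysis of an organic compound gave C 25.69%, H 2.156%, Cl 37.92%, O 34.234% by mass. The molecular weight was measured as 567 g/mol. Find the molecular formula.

C12H12Cl6O12

Assume 100 g: 25.69 g C, 2.156 g H, 37.92 g Cl, 34.234 g O.
n(C) = 25.69/12.01 = 2.139, n(H) = 2.156/1.008 = 2.139, n(Cl) = 37.92/35.45 = 1.07, n(O) = 34.234/16.00 = 2.14
Divide by the smallest (1.07 mol Cl): C 2.000, H 2.000, Cl 1.000, O 2.000
Ratio ≈ 2:2:1:2, so the empirical formula is C2H2ClO2
Empirical-formula mass = 93.49 g/mol
n = 567 / 93.49 = 6.07 ≈ 6
Molecular formula = (C2H2ClO2)×6 = C12H12Cl6O12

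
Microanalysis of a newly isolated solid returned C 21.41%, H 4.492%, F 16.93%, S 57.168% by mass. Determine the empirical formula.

Assume 100 g: 21.41 g C, 4.492 g H, 16.93 g F, 57.168 g S.
Moles — C: 21.41 / 12.01 = 1.783 mol; H: 4.492 / 1.008 = 4.456 mol; F: 16.93 / 19.00 = 0.8911 mol; S: 57.168 / 32.07 = 1.783 mol
Smallest is F at 0.8911 mol; normalising gives C 2.001, H 5.001, F 1.000, S 2.001
Ratio ≈ 2:5:1:2, so the empirical formula is C2H5FS2

C2H5FS2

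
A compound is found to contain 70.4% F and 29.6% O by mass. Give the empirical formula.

F2O

Assume 100 g: 70.4 g F, 29.6 g O.
n(F) = 70.4/19.00 = 3.705, n(O) = 29.6/16.00 = 1.85
Smallest is O at 1.85 mol; normalising gives F 2.003, O 1.000
→ F2O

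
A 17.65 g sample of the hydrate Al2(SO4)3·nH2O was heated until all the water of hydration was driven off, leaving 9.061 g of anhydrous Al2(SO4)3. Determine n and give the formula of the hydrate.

Al2(SO4)3·18H2O

Mass of water lost = 17.65 − 9.061 = 8.589 g → 8.589 / 18.02 = 0.4766 mol H2O
Molar mass of Al2(SO4)3 = 342.17 g/mol → mol Al2(SO4)3 = 9.061 / 342.17 = 0.02648
n = 0.4766 / 0.02648 = 18.00 ≈ 18 → Al2(SO4)3·18H2O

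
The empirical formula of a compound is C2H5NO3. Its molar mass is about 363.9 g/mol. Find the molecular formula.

Empirical-formula mass = 91.07 g/mol
n = 363.9 / 91.07 = 4.00 ≈ 4
Molecular formula = (C2H5NO3)4 = C8H20N4O12

C8H20N4O12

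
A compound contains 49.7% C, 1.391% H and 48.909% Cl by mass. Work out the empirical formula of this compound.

Assume 100 g: 49.7 g C, 1.391 g H, 48.909 g Cl.
Moles — C: 49.7 / 12.01 = 4.138 mol; H: 1.391 / 1.008 = 1.38 mol; Cl: 48.909 / 35.45 = 1.38 mol
Divide by the smallest (1.38 mol Cl): C 2.999, H 1.000, Cl 1.000
→ C3HCl

C3HCl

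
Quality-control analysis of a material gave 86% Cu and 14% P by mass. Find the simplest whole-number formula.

Assume 100 g: 86 g Cu, 14 g P.
n(Cu) = 86/63.55 = 1.353, n(P) = 14/30.97 = 0.4521
Smallest is P at 0.4521 mol; normalising gives Cu 2.994, P 1.000
→ Cu3P

Cu3P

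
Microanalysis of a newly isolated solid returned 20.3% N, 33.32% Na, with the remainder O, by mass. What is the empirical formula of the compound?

NNaO2

Assume 100 g: 20.3 g N, 33.32 g Na, 46.38 g O.
n(N) = 20.3/14.01 = 1.449, n(Na) = 33.32/22.99 = 1.449, n(O) = 46.38/16.00 = 2.899
Divide by the smallest (1.449 mol N): N 1.000, Na 1.000, O 2.001
→ NNaO2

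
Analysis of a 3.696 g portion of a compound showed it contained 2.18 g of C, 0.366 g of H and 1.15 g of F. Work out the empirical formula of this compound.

Moles — C: 2.18 / 12.01 = 0.1815 mol; H: 0.366 / 1.008 = 0.3631 mol; F: 1.15 / 19.00 = 0.06053 mol
Ratios (÷ 0.06053): C 2.999, H 5.999, F 1.000
≈ 3:6:1 → C3H6F

C3H6F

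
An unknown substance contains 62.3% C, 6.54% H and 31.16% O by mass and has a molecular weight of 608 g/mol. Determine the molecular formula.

C32H40O12

Assume 100 g: 62.3 g C, 6.54 g H, 31.16 g O.
C: 62.3 g ÷ 12.01 g/mol = 5.187 mol
H: 6.54 g ÷ 1.008 g/mol = 6.488 mol
O: 31.16 g ÷ 16.00 g/mol = 1.948 mol
Ratios (÷ 1.948): C 2.664, H 3.331, O 1.000
Scaling by 3: C 7.99, H 9.99, O 3.00 → C8H10O3
Empirical-formula mass = 154.16 g/mol
n = 608 / 154.16 = 3.94 ≈ 4
Molecular formula = (C8H10O3)×4 = C32H40O12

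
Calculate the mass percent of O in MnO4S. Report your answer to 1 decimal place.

42.4%

Molar mass = 1(54.94) + 4(16.00) + 1(32.07) = 151.010 g/mol
Mass of O per mole = 4 × 16.00 = 64.000 g
% O = 64.000 / 151.010 × 100 = 42.4%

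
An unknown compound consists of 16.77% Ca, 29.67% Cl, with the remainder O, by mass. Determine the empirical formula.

CaCl2O8

Assume 100 g: 16.77 g Ca, 29.67 g Cl, 53.56 g O.
Moles — Ca: 16.77 / 40.08 = 0.4184 mol; Cl: 29.67 / 35.45 = 0.837 mol; O: 53.56 / 16.00 = 3.348 mol
Smallest is Ca at 0.4184 mol; normalising gives Ca 1.000, Cl 2.000, O 8.000
Ratio ≈ 1:2:8, so the empirical formula is CaCl2O8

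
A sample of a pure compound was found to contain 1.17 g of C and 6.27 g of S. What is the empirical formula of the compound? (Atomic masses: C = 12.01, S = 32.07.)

Moles — C: 1.17 / 12.01 = 0.09742 mol; S: 6.27 / 32.07 = 0.1955 mol
Divide by the smallest (0.09742 mol C): C 1.000, S 2.007
≈ 1:2 → CS2

CS2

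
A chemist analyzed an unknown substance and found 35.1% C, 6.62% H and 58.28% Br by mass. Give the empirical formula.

C4H9Br

Assume 100 g: 35.1 g C, 6.62 g H, 58.28 g Br.
n(C) = 35.1/12.01 = 2.923, n(H) = 6.62/1.008 = 6.567, n(Br) = 58.28/79.90 = 0.7294
Ratios (÷ 0.7294): C 4.007, H 9.004, Br 1.000
≈ 4:9:1 → C4H9Br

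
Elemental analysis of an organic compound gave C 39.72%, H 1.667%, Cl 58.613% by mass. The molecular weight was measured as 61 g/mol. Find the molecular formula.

Assume 100 g: 39.72 g C, 1.667 g H, 58.613 g Cl.
Moles — C: 39.72 / 12.01 = 3.307 mol; H: 1.667 / 1.008 = 1.654 mol; Cl: 58.613 / 35.45 = 1.653 mol
Ratios (÷ 1.653): C 2.000, H 1.000, Cl 1.000
Ratio ≈ 2:1:1, so the empirical formula is C2HCl
Empirical-formula mass = 60.48 g/mol
n = 61 / 60.48 = 1.01 ≈ 1
Molecular formula = empirical formula = C2HCl

C2HCl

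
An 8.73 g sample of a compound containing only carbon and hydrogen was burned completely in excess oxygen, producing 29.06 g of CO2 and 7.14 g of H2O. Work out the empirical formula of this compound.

mol C = 29.06 / 44.01 = 0.6603; mass C = 0.6603 × 12.01 = 7.930 g
mol H = 2 × (7.14 / 18.02) = 0.7925; mass H = 0.7925 × 1.008 = 0.7988 g
Ratios (÷ 0.6603): C 1.000, H 1.200
×5: C 5.00, H 6.00 → C5H6

C5H6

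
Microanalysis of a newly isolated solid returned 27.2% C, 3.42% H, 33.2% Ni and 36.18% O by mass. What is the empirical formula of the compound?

C4H6NiO4

Assume 100 g: 27.2 g C, 3.42 g H, 33.2 g Ni, 36.18 g O.
n(C) = 27.2/12.01 = 2.265, n(H) = 3.42/1.008 = 3.393, n(Ni) = 33.2/58.69 = 0.5657, n(O) = 36.18/16.00 = 2.261
Smallest is Ni at 0.5657 mol; normalising gives C 4.004, H 5.998, Ni 1.000, O 3.997
Ratio ≈ 4:6:1:4, so the empirical formula is C4H6NiO4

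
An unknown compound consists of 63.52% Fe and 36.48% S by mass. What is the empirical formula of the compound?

FeS

Assume 100 g: 63.52 g Fe, 36.48 g S.
n(Fe) = 63.52/55.85 = 1.137, n(S) = 36.48/32.07 = 1.138
Divide by the smallest (1.137 mol Fe): Fe 1.000, S 1.000
≈ 1:1 → FeS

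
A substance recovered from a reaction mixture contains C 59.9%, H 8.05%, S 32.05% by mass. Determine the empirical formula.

Assume 100 g: 59.9 g C, 8.05 g H, 32.05 g S.
n(C) = 59.9/12.01 = 4.988, n(H) = 8.05/1.008 = 7.986, n(S) = 32.05/32.07 = 0.9994
Smallest is S at 0.9994 mol; normalising gives C 4.991, H 7.991, S 1.000
→ C5H8S

C5H8S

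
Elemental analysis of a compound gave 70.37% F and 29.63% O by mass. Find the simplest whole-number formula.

Assume 100 g: 70.37 g F, 29.63 g O.
Moles — F: 70.37 / 19.00 = 3.704 mol; O: 29.63 / 16.00 = 1.852 mol
Smallest is O at 1.852 mol; normalising gives F 2.000, O 1.000
Ratio ≈ 2:1, so the empirical formula is F2O

F2O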